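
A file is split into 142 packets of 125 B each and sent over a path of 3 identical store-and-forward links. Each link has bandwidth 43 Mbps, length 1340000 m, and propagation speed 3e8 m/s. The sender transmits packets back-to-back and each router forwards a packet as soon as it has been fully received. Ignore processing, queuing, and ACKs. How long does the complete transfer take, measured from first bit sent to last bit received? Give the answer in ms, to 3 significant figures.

Per-hop transmission t_tx = L/R = 1000/43000000 = 0.0232558 ms.
Per-hop propagation t_prop = 1340000/300000000 = 4.46667 ms.
Pipeline fill: first packet needs 3·t_tx to clear all hops; remaining 141 packets each add one t_tx.
Total = (3+142-1)·t_tx + 3·t_prop = 144·0.0232558 + 3·4.46667 = 16.7 ms.

16.7 ms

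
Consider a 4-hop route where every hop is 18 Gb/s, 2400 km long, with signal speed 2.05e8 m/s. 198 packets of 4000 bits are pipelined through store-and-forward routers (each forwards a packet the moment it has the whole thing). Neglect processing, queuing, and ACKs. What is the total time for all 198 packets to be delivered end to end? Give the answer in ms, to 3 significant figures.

Per-hop transmission t_tx = L/R = 4000/18000000000 = 0.000222222 ms.
Per-hop propagation t_prop = 2400000/2.05e+08 = 11.7073 ms.
Pipeline fill: first packet needs 4·t_tx to clear all hops; remaining 197 packets each add one t_tx.
Total = (4+198-1)·t_tx + 4·t_prop = 201·0.000222222 + 4·11.7073 = 46.9 ms.

46.9 ms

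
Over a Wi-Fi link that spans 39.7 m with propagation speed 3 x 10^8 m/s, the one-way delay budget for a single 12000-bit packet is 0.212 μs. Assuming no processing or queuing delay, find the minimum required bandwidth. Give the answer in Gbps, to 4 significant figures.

150.6 Gbps

Propagation delay = 39.7 / 300000000 = 0.132333 μs.
Transmission budget = 0.212 − 0.132333 = 0.0796667 μs.
R ≥ L / t_tx = 12000 bits / 7.96667e-08 s = 150.6 Gbps.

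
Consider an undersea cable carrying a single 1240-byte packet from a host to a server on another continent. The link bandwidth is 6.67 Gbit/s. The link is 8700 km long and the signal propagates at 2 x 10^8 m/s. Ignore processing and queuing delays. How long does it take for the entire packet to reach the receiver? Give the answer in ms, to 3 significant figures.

43.5 ms

L = 1240 × 8 = 9920 bits.
Transmission delay = L/R = 9920 / 6670000000 = 0.00148726 ms.
Propagation delay = d/s = 8700000 m / 200000000 m/s = 43.5 ms.
Total = 43.5 ms.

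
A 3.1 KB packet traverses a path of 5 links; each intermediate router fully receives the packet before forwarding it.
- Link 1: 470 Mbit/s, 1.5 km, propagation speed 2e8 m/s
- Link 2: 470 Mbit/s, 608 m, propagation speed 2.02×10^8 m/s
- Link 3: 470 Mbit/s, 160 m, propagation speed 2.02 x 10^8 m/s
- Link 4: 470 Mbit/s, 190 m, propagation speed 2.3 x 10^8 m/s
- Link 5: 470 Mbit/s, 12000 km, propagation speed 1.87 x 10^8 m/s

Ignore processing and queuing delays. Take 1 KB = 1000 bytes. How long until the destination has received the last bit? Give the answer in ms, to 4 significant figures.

64.45 ms

L = 24800 bits.
Transmission delay per hop = L/R = 24800/470000000 = 0.052766 ms; 5 hops → 0.26383 ms.
Propagation delays (d/s per hop): 0.0075, 0.0030099, 0.000792079, 0.000826087, 64.1711 ms; sum = 64.1833 ms.
End-to-end = 64.45 ms.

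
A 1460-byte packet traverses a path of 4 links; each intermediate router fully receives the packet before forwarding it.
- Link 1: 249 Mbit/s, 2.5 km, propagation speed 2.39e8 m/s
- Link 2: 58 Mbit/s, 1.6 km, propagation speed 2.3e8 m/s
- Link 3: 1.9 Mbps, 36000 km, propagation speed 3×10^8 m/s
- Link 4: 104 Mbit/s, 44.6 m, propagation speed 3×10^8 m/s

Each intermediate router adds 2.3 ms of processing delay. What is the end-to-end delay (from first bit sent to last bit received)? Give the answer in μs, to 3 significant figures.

L = 1460 × 8 = 11680 bits.
Transmission delays (L/R per hop): 46.9076, 201.379, 6147.37, 112.308 μs; sum = 6507.96 μs.
Propagation delays (d/s per hop): 10.4603, 6.95652, 120000, 0.148667 μs; sum = 120018 μs.
Processing at 3 router(s): 3 × 2.3 ms = 6900 μs.
End-to-end = 133000 μs.

133000 μs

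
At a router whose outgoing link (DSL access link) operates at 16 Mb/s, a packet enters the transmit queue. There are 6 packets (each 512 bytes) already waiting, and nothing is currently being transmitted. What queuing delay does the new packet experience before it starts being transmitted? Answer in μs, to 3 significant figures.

Each queued packet: L/R = 4096/16000000 = 256 μs.
6 queued → 1536 μs.
Queuing delay = 1540 μs.

1540 μs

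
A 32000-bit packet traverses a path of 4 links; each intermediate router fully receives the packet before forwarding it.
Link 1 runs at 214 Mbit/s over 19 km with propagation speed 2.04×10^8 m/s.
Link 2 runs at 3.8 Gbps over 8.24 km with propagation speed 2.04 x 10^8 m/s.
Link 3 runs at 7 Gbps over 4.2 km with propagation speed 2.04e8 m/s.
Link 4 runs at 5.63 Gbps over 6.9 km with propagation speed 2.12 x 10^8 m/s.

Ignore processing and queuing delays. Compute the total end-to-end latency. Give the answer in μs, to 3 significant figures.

Transmission delays (L/R per hop): 149.533, 8.42105, 4.57143, 5.68384 μs; sum = 168.209 μs.
Propagation delays (d/s per hop): 93.1373, 40.3922, 20.5882, 32.5472 μs; sum = 186.665 μs.
End-to-end = 355 μs.

355 μs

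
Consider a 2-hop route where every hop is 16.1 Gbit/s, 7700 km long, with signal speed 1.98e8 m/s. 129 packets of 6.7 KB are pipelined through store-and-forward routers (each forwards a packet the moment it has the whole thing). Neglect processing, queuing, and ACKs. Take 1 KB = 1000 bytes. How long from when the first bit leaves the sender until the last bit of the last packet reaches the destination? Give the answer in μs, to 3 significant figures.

Per-hop transmission t_tx = L/R = 53600/1.61e+10 = 3.32919 μs.
Per-hop propagation t_prop = 7700000/198000000 = 38888.9 μs.
Pipeline fill: first packet needs 2·t_tx to clear all hops; remaining 128 packets each add one t_tx.
Total = (2+129-1)·t_tx + 2·t_prop = 130·3.32919 + 2·38888.9 = 78200 μs.

78200 μs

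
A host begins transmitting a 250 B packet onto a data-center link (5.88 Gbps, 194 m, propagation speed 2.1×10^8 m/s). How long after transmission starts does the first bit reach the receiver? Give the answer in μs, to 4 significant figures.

0.9238 μs

First bit experiences only propagation delay: d/s = 194/210000000 = 0.9238 μs.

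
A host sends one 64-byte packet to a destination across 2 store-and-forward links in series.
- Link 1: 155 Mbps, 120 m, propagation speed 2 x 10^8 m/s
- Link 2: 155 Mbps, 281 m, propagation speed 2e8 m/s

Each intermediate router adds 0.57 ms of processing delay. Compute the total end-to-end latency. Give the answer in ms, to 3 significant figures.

L = 64 × 8 = 512 bits.
Transmission delay per hop = L/R = 512/155000000 = 0.00330323 ms; 2 hops → 0.00660645 ms.
Propagation delays (d/s per hop): 0.0006, 0.001405 ms; sum = 0.002005 ms.
Processing at 1 router(s): 1 × 0.57 ms = 0.57 ms.
End-to-end = 0.579 ms.

0.579 ms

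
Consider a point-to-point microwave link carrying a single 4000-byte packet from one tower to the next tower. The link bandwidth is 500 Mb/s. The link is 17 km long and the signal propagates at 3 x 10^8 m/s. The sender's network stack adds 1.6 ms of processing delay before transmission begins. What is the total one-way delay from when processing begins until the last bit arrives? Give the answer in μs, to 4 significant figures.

1721 μs

L = 4000 × 8 = 32000 bits.
Transmission delay = L/R = 32000 / 500000000 = 64 μs.
Propagation delay = d/s = 17000 m / 300000000 m/s = 56.6667 μs.
Plus processing delay 1.6 ms = 1600 μs.
Total = 1721 μs.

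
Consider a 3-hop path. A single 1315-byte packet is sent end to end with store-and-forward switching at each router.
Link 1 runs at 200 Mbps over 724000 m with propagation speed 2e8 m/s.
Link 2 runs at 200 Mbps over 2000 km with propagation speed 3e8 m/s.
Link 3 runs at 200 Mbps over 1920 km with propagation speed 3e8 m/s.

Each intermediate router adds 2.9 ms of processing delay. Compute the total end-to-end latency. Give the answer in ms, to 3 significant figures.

22.6 ms

L = 1315 × 8 = 10520 bits.
Transmission delay per hop = L/R = 10520/200000000 = 0.0526 ms; 3 hops → 0.1578 ms.
Propagation delays (d/s per hop): 3.62, 6.66667, 6.4 ms; sum = 16.6867 ms.
Processing at 2 router(s): 2 × 2.9 ms = 5.8 ms.
End-to-end = 22.6 ms.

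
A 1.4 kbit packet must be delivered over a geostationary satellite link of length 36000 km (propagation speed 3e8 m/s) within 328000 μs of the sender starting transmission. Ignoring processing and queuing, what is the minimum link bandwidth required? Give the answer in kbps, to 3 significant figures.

6.73 kbps

Propagation delay = 36000000 / 300000000 = 120000 μs.
Transmission budget = 328000 − 120000 = 208000 μs.
R ≥ L / t_tx = 1400 bits / 0.208 s = 6.73 kbps.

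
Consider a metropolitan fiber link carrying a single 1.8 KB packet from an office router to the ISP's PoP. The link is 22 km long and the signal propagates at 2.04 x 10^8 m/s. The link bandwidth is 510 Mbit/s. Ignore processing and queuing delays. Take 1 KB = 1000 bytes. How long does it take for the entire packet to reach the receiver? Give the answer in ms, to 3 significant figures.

L = 14400 bits.
Transmission delay = L/R = 14400 / 510000000 = 0.0282353 ms.
Propagation delay = d/s = 22000 m / 204000000 m/s = 0.107843 ms.
Total = 0.136 ms.

0.136 ms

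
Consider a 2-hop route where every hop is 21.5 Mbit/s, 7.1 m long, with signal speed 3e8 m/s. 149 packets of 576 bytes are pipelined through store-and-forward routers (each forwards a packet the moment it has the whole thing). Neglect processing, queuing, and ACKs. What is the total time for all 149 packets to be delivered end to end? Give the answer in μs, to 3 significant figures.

32100 μs

Per-hop transmission t_tx = L/R = 4608/21500000 = 214.326 μs.
Per-hop propagation t_prop = 7.1/300000000 = 0.0236667 μs.
Pipeline fill: first packet needs 2·t_tx to clear all hops; remaining 148 packets each add one t_tx.
Total = (2+149-1)·t_tx + 2·t_prop = 150·214.326 + 2·0.0236667 = 32100 μs.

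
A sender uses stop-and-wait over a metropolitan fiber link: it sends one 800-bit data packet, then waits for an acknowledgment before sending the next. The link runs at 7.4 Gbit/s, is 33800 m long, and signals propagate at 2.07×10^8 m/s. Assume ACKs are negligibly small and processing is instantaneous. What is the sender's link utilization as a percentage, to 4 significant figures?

t_tx = L/R = 800/7400000000 = 1.08108e-07 s.
t_prop = 33800/2.07e+08 = 0.000163285 s; RTT = 0.00032657 s.
Cycle = t_tx + RTT = 0.000326678 s.
Utilization = t_tx / cycle = 1.08108e-07/0.000326678 = 0.03309 %.

0.03309 %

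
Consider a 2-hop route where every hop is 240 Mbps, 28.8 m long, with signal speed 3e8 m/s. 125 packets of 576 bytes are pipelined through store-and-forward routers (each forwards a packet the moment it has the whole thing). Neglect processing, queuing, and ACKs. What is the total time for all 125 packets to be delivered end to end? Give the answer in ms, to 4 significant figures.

Per-hop transmission t_tx = L/R = 4608/240000000 = 0.0192 ms.
Per-hop propagation t_prop = 28.8/300000000 = 9.6e-05 ms.
Pipeline fill: first packet needs 2·t_tx to clear all hops; remaining 124 packets each add one t_tx.
Total = (2+125-1)·t_tx + 2·t_prop = 126·0.0192 + 2·9.6e-05 = 2.419 ms.

2.419 ms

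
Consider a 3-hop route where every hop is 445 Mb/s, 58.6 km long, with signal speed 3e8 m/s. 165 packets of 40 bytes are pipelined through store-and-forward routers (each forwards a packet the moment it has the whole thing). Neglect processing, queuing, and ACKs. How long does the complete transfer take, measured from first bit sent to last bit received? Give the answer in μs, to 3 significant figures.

706 μs

Per-hop transmission t_tx = L/R = 320/445000000 = 0.719101 μs.
Per-hop propagation t_prop = 58600/300000000 = 195.333 μs.
Pipeline fill: first packet needs 3·t_tx to clear all hops; remaining 164 packets each add one t_tx.
Total = (3+165-1)·t_tx + 3·t_prop = 167·0.719101 + 3·195.333 = 706 μs.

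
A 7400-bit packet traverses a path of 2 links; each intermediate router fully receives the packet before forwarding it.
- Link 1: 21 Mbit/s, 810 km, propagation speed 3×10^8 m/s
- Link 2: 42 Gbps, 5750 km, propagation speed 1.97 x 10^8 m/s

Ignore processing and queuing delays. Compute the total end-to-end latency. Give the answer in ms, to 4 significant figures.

32.24 ms

Transmission delays (L/R per hop): 0.352381, 0.00017619 ms; sum = 0.352557 ms.
Propagation delays (d/s per hop): 2.7, 29.1878 ms; sum = 31.8878 ms.
End-to-end = 32.24 ms.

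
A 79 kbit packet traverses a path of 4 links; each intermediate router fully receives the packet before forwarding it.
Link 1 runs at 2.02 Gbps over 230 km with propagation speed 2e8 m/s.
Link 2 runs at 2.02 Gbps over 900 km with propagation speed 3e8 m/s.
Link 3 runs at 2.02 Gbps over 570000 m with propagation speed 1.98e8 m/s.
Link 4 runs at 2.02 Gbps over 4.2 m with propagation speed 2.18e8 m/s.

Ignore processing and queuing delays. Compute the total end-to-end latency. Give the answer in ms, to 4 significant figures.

7.185 ms

L = 79000 bits.
Transmission delay per hop = L/R = 79000/2020000000 = 0.0391089 ms; 4 hops → 0.156436 ms.
Propagation delays (d/s per hop): 1.15, 3, 2.87879, 1.92661e-05 ms; sum = 7.02881 ms.
End-to-end = 7.185 ms.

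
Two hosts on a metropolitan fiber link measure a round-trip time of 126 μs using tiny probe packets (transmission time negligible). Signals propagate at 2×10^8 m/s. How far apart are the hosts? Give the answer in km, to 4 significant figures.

One-way propagation = RTT/2 = 63 μs.
d = s × t = 200000000 × 6.3e-05 = 12.60 km.

12.60 km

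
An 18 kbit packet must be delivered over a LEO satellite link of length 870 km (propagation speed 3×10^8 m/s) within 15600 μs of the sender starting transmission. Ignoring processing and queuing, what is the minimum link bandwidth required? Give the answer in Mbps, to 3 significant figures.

Propagation delay = 870000 / 300000000 = 2900 μs.
Transmission budget = 15600 − 2900 = 12700 μs.
R ≥ L / t_tx = 18000 bits / 0.0127 s = 1.42 Mbps.

1.42 Mbps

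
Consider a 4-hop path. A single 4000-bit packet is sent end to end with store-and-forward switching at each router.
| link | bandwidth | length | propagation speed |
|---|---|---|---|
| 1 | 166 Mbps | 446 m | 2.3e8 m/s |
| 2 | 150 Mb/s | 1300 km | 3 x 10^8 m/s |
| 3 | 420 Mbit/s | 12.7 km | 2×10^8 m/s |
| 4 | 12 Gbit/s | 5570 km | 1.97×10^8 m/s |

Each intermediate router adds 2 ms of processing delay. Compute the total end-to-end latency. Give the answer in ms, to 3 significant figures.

38.7 ms

Transmission delays (L/R per hop): 0.0240964, 0.0266667, 0.00952381, 0.000333333 ms; sum = 0.0606202 ms.
Propagation delays (d/s per hop): 0.00193913, 4.33333, 0.0635, 28.2741 ms; sum = 32.6729 ms.
Processing at 3 router(s): 3 × 2 ms = 6 ms.
End-to-end = 38.7 ms.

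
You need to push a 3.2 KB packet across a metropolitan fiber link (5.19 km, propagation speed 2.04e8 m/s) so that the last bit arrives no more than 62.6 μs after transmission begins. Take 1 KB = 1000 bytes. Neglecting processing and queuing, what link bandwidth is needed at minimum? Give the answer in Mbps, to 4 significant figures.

688.9 Mbps

L = 25600 bits.
Propagation delay = 5190 / 204000000 = 25.4412 μs.
Transmission budget = 62.6 − 25.4412 = 37.1588 μs.
R ≥ L / t_tx = 25600 bits / 3.71588e-05 s = 688.9 Mbps.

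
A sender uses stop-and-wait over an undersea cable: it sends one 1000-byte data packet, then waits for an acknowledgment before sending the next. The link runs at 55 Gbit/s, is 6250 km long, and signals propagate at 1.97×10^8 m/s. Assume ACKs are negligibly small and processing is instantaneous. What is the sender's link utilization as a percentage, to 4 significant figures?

0.0002292 %

t_tx = L/R = 8000/55000000000 = 1.45455e-07 s.
t_prop = 6250000/197000000 = 0.0317259 s; RTT = 0.0634518 s.
Cycle = t_tx + RTT = 0.0634519 s.
Utilization = t_tx / cycle = 1.45455e-07/0.0634519 = 0.0002292 %.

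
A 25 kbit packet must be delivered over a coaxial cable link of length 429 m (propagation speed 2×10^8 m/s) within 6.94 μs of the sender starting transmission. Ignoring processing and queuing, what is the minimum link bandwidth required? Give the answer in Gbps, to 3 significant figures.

Propagation delay = 429 / 200000000 = 2.145 μs.
Transmission budget = 6.94 − 2.145 = 4.795 μs.
R ≥ L / t_tx = 25000 bits / 4.795e-06 s = 5.21 Gbps.

5.21 Gbps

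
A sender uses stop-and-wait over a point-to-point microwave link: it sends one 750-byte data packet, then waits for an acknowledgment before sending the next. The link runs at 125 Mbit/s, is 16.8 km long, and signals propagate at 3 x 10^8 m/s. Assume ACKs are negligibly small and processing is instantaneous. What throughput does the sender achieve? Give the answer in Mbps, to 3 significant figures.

37.5 Mbps

t_tx = L/R = 6000/125000000 = 4.8e-05 s.
t_prop = 16800/300000000 = 5.6e-05 s; RTT = 0.000112 s.
Cycle = t_tx + RTT = 0.00016 s.
Throughput = L / cycle = 6000 / 0.00016 = 37.5 Mbps.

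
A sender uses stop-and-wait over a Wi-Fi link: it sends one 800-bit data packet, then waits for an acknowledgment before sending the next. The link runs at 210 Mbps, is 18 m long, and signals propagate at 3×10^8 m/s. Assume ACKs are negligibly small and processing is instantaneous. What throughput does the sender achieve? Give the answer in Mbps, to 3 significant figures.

t_tx = L/R = 800/210000000 = 3.80952e-06 s.
t_prop = 18/300000000 = 6e-08 s; RTT = 1.2e-07 s.
Cycle = t_tx + RTT = 3.92952e-06 s.
Throughput = L / cycle = 800 / 3.92952e-06 = 204 Mbps.

204 Mbps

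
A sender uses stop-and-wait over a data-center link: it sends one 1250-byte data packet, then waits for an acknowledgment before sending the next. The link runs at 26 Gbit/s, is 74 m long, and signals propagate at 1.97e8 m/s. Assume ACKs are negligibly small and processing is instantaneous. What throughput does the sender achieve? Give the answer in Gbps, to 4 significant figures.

8.804 Gbps

t_tx = L/R = 10000/26000000000 = 3.84615e-07 s.
t_prop = 74/197000000 = 3.75635e-07 s; RTT = 7.51269e-07 s.
Cycle = t_tx + RTT = 1.13588e-06 s.
Throughput = L / cycle = 10000 / 1.13588e-06 = 8.804 Gbps.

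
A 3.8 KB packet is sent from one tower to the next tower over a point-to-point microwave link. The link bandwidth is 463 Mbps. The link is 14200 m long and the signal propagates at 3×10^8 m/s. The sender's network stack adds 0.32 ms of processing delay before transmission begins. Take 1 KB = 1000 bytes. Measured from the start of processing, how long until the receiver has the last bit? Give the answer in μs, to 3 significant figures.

433 μs

L = 30400 bits.
Transmission delay = L/R = 30400 / 463000000 = 65.6587 μs.
Propagation delay = d/s = 14200 m / 300000000 m/s = 47.3333 μs.
Plus processing delay 0.32 ms = 320 μs.
Total = 433 μs.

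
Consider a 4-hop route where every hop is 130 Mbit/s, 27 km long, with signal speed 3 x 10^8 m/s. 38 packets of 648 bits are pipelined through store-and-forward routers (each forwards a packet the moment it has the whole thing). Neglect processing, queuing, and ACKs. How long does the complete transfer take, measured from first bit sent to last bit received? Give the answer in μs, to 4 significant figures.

564.4 μs

Per-hop transmission t_tx = L/R = 648/130000000 = 4.98462 μs.
Per-hop propagation t_prop = 27000/300000000 = 90 μs.
Pipeline fill: first packet needs 4·t_tx to clear all hops; remaining 37 packets each add one t_tx.
Total = (4+38-1)·t_tx + 4·t_prop = 41·4.98462 + 4·90 = 564.4 μs.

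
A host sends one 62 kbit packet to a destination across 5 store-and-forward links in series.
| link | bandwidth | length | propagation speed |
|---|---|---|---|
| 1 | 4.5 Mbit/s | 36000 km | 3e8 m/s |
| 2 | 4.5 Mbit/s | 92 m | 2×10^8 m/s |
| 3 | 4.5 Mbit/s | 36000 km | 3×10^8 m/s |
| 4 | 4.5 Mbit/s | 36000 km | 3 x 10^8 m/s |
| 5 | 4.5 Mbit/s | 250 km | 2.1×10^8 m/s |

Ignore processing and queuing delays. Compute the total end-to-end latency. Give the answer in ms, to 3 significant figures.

L = 62000 bits.
Transmission delay per hop = L/R = 62000/4500000 = 13.7778 ms; 5 hops → 68.8889 ms.
Propagation delays (d/s per hop): 120, 0.00046, 120, 120, 1.19048 ms; sum = 361.191 ms.
End-to-end = 430 ms.

430 ms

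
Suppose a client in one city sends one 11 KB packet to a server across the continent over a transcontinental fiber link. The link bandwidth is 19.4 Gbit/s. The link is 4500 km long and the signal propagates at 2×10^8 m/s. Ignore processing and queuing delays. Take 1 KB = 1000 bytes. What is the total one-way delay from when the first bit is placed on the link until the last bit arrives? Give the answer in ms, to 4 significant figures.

L = 88000 bits.
Transmission delay = L/R = 88000 / 19400000000 = 0.00453608 ms.
Propagation delay = d/s = 4500000 m / 200000000 m/s = 22.5 ms.
Total = 22.50 ms.

22.50 ms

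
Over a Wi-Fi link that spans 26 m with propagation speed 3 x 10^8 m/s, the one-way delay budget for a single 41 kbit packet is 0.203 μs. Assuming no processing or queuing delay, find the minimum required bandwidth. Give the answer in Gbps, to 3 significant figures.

Propagation delay = 26 / 300000000 = 0.0866667 μs.
Transmission budget = 0.203 − 0.0866667 = 0.116333 μs.
R ≥ L / t_tx = 41000 bits / 1.16333e-07 s = 352 Gbps.

352 Gbps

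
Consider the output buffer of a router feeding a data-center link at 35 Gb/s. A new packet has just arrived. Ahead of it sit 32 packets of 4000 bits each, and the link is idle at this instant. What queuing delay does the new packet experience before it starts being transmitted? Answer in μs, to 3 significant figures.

Each queued packet: L/R = 4000/35000000000 = 0.114286 μs.
32 queued → 3.65714 μs.
Queuing delay = 3.66 μs.

3.66 μs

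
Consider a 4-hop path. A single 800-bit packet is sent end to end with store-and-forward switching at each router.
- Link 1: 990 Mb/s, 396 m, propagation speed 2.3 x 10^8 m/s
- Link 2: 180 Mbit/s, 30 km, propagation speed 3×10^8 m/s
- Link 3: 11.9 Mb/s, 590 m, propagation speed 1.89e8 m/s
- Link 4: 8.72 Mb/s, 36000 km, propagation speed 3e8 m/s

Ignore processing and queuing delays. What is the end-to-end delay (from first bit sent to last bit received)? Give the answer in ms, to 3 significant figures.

120 ms

Transmission delays (L/R per hop): 0.000808081, 0.00444444, 0.0672269, 0.0917431 ms; sum = 0.164223 ms.
Propagation delays (d/s per hop): 0.00172174, 0.1, 0.00312169, 120 ms; sum = 120.105 ms.
End-to-end = 120 ms.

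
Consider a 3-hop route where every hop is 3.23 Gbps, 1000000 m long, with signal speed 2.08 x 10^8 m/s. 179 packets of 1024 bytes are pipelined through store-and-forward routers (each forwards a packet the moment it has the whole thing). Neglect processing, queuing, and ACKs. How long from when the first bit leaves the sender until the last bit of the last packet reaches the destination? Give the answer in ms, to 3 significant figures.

Per-hop transmission t_tx = L/R = 8192/3230000000 = 0.00253622 ms.
Per-hop propagation t_prop = 1000000/208000000 = 4.80769 ms.
Pipeline fill: first packet needs 3·t_tx to clear all hops; remaining 178 packets each add one t_tx.
Total = (3+179-1)·t_tx + 3·t_prop = 181·0.00253622 + 3·4.80769 = 14.9 ms.

14.9 ms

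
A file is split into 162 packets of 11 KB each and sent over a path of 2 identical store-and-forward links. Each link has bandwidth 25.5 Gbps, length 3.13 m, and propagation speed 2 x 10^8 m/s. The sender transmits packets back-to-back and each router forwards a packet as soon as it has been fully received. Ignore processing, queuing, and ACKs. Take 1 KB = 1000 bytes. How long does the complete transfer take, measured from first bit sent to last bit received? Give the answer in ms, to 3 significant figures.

0.563 ms

Per-hop transmission t_tx = L/R = 88000/25500000000 = 0.00345098 ms.
Per-hop propagation t_prop = 3.13/200000000 = 1.565e-05 ms.
Pipeline fill: first packet needs 2·t_tx to clear all hops; remaining 161 packets each add one t_tx.
Total = (2+162-1)·t_tx + 2·t_prop = 163·0.00345098 + 2·1.565e-05 = 0.563 ms.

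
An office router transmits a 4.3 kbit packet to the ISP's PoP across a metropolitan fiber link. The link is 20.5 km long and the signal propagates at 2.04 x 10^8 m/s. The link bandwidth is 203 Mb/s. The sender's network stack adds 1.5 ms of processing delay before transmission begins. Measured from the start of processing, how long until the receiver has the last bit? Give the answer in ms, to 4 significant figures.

1.622 ms

L = 4300 bits.
Transmission delay = L/R = 4300 / 203000000 = 0.0211823 ms.
Propagation delay = d/s = 20500 m / 204000000 m/s = 0.10049 ms.
Plus processing delay 1.5 ms = 1.5 ms.
Total = 1.622 ms.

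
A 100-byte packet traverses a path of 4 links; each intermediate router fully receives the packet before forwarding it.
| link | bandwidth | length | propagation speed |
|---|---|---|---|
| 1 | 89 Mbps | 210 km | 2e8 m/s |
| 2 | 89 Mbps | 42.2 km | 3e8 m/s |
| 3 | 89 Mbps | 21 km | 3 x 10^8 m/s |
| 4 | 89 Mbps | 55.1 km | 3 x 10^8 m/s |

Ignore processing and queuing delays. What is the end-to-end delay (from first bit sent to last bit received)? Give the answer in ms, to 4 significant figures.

1.480 ms

L = 100 × 8 = 800 bits.
Transmission delay per hop = L/R = 800/89000000 = 0.00898876 ms; 4 hops → 0.0359551 ms.
Propagation delays (d/s per hop): 1.05, 0.140667, 0.07, 0.183667 ms; sum = 1.44433 ms.
End-to-end = 1.480 ms.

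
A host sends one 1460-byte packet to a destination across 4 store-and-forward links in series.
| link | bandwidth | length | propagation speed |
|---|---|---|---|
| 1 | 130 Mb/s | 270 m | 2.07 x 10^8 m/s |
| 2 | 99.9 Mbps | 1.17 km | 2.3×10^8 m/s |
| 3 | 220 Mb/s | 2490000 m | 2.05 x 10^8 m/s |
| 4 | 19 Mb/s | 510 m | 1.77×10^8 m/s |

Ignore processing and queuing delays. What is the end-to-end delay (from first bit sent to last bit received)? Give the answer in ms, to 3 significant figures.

13.0 ms

L = 1460 × 8 = 11680 bits.
Transmission delays (L/R per hop): 0.0898462, 0.116917, 0.0530909, 0.614737 ms; sum = 0.874591 ms.
Propagation delays (d/s per hop): 0.00130435, 0.00508696, 12.1463, 0.00288136 ms; sum = 12.1556 ms.
End-to-end = 13.0 ms.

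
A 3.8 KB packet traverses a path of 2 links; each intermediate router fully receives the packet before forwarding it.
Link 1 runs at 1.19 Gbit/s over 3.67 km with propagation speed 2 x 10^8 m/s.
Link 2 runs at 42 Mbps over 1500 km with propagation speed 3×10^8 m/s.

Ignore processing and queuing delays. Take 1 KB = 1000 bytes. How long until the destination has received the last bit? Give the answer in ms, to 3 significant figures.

5.77 ms

L = 30400 bits.
Transmission delays (L/R per hop): 0.0255462, 0.72381 ms; sum = 0.749356 ms.
Propagation delays (d/s per hop): 0.01835, 5 ms; sum = 5.01835 ms.
End-to-end = 5.77 ms.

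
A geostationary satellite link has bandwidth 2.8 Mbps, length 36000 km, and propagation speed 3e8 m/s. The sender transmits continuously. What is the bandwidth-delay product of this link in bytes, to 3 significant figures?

Propagation delay = 36000000 / 300000000 = 0.12 s.
BDP = R × t_prop = 2800000 × 0.12 = 336000 bits.
In bytes: 336000/8 = 42000 bytes.

42000 bytes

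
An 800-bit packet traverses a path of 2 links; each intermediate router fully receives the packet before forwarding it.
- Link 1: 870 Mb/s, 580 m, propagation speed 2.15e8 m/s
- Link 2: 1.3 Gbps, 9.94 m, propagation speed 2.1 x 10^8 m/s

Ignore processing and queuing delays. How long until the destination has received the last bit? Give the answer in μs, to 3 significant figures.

4.28 μs

Transmission delays (L/R per hop): 0.91954, 0.615385 μs; sum = 1.53492 μs.
Propagation delays (d/s per hop): 2.69767, 0.0473333 μs; sum = 2.74501 μs.
End-to-end = 4.28 μs.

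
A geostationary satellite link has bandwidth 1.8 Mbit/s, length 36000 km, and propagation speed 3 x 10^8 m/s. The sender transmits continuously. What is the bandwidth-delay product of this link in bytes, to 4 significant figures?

27000 bytes

Propagation delay = 36000000 / 300000000 = 0.12 s.
BDP = R × t_prop = 1800000 × 0.12 = 216000 bits.
In bytes: 216000/8 = 27000 bytes.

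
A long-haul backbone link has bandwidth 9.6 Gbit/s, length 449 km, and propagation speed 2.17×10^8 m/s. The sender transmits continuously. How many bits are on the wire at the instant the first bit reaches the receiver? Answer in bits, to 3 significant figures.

19900000 bits

Propagation delay = 449000 / 217000000 = 0.00206912 s.
BDP = R × t_prop = 9600000000 × 0.00206912 = 19863600 bits.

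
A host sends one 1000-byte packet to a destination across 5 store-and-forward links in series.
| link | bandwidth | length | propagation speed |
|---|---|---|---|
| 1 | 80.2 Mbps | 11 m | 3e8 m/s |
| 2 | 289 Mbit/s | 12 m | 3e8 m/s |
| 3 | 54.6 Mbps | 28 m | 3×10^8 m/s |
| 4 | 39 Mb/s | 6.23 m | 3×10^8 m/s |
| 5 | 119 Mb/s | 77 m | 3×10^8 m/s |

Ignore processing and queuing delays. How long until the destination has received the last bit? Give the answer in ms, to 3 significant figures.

0.547 ms

L = 1000 × 8 = 8000 bits.
Transmission delays (L/R per hop): 0.0997506, 0.0276817, 0.14652, 0.205128, 0.0672269 ms; sum = 0.546308 ms.
Propagation delays (d/s per hop): 3.66667e-05, 4e-05, 9.33333e-05, 2.07667e-05, 0.000256667 ms; sum = 0.000447433 ms.
End-to-end = 0.547 ms.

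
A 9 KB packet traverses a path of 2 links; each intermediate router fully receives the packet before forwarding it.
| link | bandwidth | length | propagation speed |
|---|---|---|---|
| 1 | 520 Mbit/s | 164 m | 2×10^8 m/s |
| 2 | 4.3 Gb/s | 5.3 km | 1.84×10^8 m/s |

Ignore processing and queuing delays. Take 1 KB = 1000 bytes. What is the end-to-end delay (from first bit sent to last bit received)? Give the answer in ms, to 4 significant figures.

0.1848 ms

L = 72000 bits.
Transmission delays (L/R per hop): 0.138462, 0.0167442 ms; sum = 0.155206 ms.
Propagation delays (d/s per hop): 0.00082, 0.0288043 ms; sum = 0.0296243 ms.
End-to-end = 0.1848 ms.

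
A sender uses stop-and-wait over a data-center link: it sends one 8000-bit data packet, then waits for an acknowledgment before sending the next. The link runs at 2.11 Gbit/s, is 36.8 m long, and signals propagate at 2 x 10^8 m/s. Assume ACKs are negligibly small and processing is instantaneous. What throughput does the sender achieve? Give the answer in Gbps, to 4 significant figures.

1.923 Gbps

t_tx = L/R = 8000/2.11e+09 = 3.79147e-06 s.
t_prop = 36.8/200000000 = 1.84e-07 s; RTT = 3.68e-07 s.
Cycle = t_tx + RTT = 4.15947e-06 s.
Throughput = L / cycle = 8000 / 4.15947e-06 = 1.923 Gbps.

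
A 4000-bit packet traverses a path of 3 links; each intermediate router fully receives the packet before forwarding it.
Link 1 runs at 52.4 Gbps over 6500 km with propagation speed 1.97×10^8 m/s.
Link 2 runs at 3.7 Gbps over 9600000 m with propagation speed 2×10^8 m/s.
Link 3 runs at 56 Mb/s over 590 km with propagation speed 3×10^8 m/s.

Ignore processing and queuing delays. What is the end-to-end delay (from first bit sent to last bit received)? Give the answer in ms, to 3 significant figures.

83.0 ms

Transmission delays (L/R per hop): 7.63359e-05, 0.00108108, 0.0714286 ms; sum = 0.072586 ms.
Propagation delays (d/s per hop): 32.9949, 48, 1.96667 ms; sum = 82.9616 ms.
End-to-end = 83.0 ms.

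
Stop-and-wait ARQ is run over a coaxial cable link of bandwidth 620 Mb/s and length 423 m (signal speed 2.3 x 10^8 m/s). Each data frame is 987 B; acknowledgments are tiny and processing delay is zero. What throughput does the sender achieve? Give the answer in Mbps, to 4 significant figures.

t_tx = L/R = 7896/620000000 = 1.27355e-05 s.
t_prop = 423/2.3e+08 = 1.83913e-06 s; RTT = 3.67826e-06 s.
Cycle = t_tx + RTT = 1.64137e-05 s.
Throughput = L / cycle = 7896 / 1.64137e-05 = 481.1 Mbps.

481.1 Mbps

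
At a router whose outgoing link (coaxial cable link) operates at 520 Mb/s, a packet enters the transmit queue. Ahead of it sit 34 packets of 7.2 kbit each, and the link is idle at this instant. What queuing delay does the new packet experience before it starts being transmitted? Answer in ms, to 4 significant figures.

0.4708 ms

Each queued packet: L/R = 7200/520000000 = 0.0138462 ms.
34 queued → 0.470769 ms.
Queuing delay = 0.4708 ms.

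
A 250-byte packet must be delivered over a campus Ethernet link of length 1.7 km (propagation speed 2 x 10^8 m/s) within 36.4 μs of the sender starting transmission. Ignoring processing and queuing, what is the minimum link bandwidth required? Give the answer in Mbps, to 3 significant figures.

L = 2000 bits.
Propagation delay = 1700 / 200000000 = 8.5 μs.
Transmission budget = 36.4 − 8.5 = 27.9 μs.
R ≥ L / t_tx = 2000 bits / 2.79e-05 s = 71.7 Mbps.

71.7 Mbps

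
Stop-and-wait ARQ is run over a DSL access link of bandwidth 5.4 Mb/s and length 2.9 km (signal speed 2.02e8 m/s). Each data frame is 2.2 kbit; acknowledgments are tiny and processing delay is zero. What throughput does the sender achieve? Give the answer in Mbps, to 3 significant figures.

t_tx = L/R = 2200/5400000 = 0.000407407 s.
t_prop = 2900/202000000 = 1.43564e-05 s; RTT = 2.87129e-05 s.
Cycle = t_tx + RTT = 0.00043612 s.
Throughput = L / cycle = 2200 / 0.00043612 = 5.04 Mbps.

5.04 Mbps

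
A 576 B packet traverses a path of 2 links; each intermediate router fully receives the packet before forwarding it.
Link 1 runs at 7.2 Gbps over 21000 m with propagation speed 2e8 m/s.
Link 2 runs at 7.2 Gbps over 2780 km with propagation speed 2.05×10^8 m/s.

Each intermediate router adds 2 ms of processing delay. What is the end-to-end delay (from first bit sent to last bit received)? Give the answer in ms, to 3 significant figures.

L = 576 × 8 = 4608 bits.
Transmission delay per hop = L/R = 4608/7200000000 = 0.00064 ms; 2 hops → 0.00128 ms.
Propagation delays (d/s per hop): 0.105, 13.561 ms; sum = 13.666 ms.
Processing at 1 router(s): 1 × 2 ms = 2 ms.
End-to-end = 15.7 ms.

15.7 ms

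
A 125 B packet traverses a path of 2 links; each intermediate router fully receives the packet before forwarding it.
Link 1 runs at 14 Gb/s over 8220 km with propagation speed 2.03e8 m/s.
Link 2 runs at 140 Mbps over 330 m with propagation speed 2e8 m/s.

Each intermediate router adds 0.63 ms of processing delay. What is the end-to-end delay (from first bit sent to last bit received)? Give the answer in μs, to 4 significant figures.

L = 125 × 8 = 1000 bits.
Transmission delays (L/R per hop): 0.0714286, 7.14286 μs; sum = 7.21429 μs.
Propagation delays (d/s per hop): 40492.6, 1.65 μs; sum = 40494.3 μs.
Processing at 1 router(s): 1 × 0.63 ms = 630 μs.
End-to-end = 41130 μs.

41130 μs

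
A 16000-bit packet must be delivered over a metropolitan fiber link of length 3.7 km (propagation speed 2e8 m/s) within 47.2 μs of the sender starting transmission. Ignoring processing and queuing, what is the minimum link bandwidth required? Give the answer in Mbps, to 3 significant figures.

557 Mbps

Propagation delay = 3700 / 200000000 = 18.5 μs.
Transmission budget = 47.2 − 18.5 = 28.7 μs.
R ≥ L / t_tx = 16000 bits / 2.87e-05 s = 557 Mbps.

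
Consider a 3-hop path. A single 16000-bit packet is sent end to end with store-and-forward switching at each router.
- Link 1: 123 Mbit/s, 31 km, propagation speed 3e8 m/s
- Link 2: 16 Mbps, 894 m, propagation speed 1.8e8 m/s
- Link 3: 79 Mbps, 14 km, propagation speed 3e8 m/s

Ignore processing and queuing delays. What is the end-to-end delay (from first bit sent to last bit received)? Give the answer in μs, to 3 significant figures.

Transmission delays (L/R per hop): 130.081, 1000, 202.532 μs; sum = 1332.61 μs.
Propagation delays (d/s per hop): 103.333, 4.96667, 46.6667 μs; sum = 154.967 μs.
End-to-end = 1490 μs.

1490 μs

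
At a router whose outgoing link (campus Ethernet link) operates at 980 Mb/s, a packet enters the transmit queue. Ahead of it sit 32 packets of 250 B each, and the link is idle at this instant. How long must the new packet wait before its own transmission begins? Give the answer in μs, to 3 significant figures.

Each queued packet: L/R = 2000/980000000 = 2.04082 μs.
32 queued → 65.3061 μs.
Queuing delay = 65.3 μs.

65.3 μs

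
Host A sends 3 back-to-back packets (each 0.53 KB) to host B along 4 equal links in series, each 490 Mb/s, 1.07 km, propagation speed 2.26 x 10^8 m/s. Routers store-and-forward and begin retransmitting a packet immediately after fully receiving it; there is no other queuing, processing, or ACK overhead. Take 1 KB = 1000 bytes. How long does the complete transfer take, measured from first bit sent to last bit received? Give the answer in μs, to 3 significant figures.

Per-hop transmission t_tx = L/R = 4240/490000000 = 8.65306 μs.
Per-hop propagation t_prop = 1070/2.26e+08 = 4.73451 μs.
Pipeline fill: first packet needs 4·t_tx to clear all hops; remaining 2 packets each add one t_tx.
Total = (4+3-1)·t_tx + 4·t_prop = 6·8.65306 + 4·4.73451 = 70.9 μs.

70.9 μs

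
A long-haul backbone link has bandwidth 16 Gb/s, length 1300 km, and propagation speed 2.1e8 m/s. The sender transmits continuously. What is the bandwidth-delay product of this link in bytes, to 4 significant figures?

12380000 bytes

Propagation delay = 1300000 / 210000000 = 0.00619048 s.
BDP = R × t_prop = 16000000000 × 0.00619048 = 99047600 bits.
In bytes: 99047600/8 = 12380000 bytes.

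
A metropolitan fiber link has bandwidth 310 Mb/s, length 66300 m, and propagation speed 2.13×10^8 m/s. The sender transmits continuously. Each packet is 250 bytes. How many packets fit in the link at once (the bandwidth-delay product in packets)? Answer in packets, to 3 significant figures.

48.2 packets

Propagation delay = 66300 / 213000000 = 0.000311268 s.
BDP = R × t_prop = 310000000 × 0.000311268 = 96493 bits.
In packets of 2000 bits: 48.2 packets.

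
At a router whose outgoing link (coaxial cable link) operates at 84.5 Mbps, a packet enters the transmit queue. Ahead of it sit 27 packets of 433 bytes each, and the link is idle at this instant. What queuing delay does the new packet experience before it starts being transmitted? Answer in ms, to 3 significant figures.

1.11 ms

Each queued packet: L/R = 3464/84500000 = 0.0409941 ms.
27 queued → 1.10684 ms.
Queuing delay = 1.11 ms.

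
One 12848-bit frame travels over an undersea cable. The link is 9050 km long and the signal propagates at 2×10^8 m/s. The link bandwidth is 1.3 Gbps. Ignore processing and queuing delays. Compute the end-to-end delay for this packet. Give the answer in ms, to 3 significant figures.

Transmission delay = L/R = 12848 / 1300000000 = 0.00988308 ms.
Propagation delay = d/s = 9050000 m / 200000000 m/s = 45.25 ms.
Total = 45.3 ms.

45.3 ms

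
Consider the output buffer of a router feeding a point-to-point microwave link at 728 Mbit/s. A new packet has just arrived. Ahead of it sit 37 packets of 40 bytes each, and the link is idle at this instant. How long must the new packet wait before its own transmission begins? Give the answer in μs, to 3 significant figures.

16.3 μs

Each queued packet: L/R = 320/728000000 = 0.43956 μs.
37 queued → 16.2637 μs.
Queuing delay = 16.3 μs.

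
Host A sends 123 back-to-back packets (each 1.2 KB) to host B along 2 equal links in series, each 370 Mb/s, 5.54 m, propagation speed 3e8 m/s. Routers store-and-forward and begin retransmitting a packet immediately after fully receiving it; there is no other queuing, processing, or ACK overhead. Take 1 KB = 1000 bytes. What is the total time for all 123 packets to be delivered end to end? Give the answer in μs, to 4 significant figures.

Per-hop transmission t_tx = L/R = 9600/370000000 = 25.9459 μs.
Per-hop propagation t_prop = 5.54/300000000 = 0.0184667 μs.
Pipeline fill: first packet needs 2·t_tx to clear all hops; remaining 122 packets each add one t_tx.
Total = (2+123-1)·t_tx + 2·t_prop = 124·25.9459 + 2·0.0184667 = 3217 μs.

3217 μs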